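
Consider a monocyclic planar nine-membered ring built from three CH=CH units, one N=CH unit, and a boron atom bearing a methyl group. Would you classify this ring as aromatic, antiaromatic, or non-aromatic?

Antiaromatic

All ring atoms are sp² and supply a p orbital to the ring (every atom in a ring double bond is sp² and brings one electron to the p orbital; each =N– nitrogen is pyridine-type (lone pair in the sp² plane, one electron in the p orbital); the boron has an empty p orbital); the conjugation is uninterrupted.
π-electron count: 4 × 2 = 8 from the double-bond units + 0 from the B(methyl) atom = 8.
A 4n π count (8, n = 2) in a planar conjugated ring means antiaromatic.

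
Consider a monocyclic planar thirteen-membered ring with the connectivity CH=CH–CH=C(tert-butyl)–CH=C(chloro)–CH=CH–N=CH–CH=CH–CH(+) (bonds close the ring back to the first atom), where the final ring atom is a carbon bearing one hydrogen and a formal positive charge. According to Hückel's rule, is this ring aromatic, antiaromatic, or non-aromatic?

Antiaromatic

Every ring atom contributes a p orbital perpendicular to the ring (the double-bond atoms are sp², each contributing one p electron; the doubly-bonded nitrogens are pyridine-type — their lone pairs lie in the ring plane, leaving one electron in the p orbital; the carbocation has an empty p orbital), so the π system is cyclic and fully conjugated.
Counting π electrons: 6 × 2 = 12 from the double-bond units + 0 from the CH(+) atom = 12.
12 is a 4n count (n = 3), so the planar conjugated ring is antiaromatic.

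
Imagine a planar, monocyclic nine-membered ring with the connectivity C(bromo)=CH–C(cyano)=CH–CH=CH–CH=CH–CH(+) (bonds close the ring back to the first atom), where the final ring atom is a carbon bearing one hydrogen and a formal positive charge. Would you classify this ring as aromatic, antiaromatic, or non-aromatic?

Antiaromatic

Check conjugation: the double-bond atoms are sp², each contributing one p electron; the carbocation has an empty p orbital — every position has a p orbital, so the cyclic π system is continuous.
π-electron count: 4 × 2 = 8 from the double-bond units + 0 from the CH(+) atom = 8.
8 = 4(2); a planar, fully conjugated 4n system is antiaromatic.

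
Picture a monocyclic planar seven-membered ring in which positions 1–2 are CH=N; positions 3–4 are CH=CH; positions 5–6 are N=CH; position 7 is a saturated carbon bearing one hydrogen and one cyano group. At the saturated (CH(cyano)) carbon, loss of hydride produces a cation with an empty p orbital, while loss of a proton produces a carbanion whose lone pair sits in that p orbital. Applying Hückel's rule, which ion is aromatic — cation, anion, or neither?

The cation

Once that carbon is sp², every ring atom has a p orbital and both ions are fully conjugated.
Cation: 3 × 2 + 0 = 6 π electrons → 4(1)+2, aromatic.
Anion: 3 × 2 + 2 = 8 π electrons → 4(2), antiaromatic.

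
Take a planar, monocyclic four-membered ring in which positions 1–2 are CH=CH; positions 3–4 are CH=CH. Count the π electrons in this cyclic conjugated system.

4

The p orbitals form a continuous loop: every atom in a ring double bond is sp² and brings one electron to the p orbital. The ring is fully conjugated.
Adding the contributions, 2 × 2 = 4 from the 2 double-bond units.
This is cyclobutadiene.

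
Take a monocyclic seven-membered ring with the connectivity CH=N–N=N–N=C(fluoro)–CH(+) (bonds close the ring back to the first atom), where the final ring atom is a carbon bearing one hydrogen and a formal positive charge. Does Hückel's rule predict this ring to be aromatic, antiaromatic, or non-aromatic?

The p orbitals form a continuous loop: each doubly-bonded ring atom is sp² with one p-orbital electron; each sp² =N– keeps its lone pair in-plane and puts one electron into the π system; the carbocation has an empty p orbital. The ring is fully conjugated.
Counting π electrons: 3 × 2 = 6 from the double-bond units + 0 from the CH(+) atom = 6.
6 = 4(1) + 2, which satisfies Hückel's 4n+2 rule.

Aromatic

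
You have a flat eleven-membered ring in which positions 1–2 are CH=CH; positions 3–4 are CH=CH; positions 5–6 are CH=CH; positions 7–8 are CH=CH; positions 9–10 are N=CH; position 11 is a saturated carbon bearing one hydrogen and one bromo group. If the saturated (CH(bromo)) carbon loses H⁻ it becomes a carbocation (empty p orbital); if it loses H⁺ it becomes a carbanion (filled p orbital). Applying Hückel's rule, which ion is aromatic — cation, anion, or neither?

The cation

Once that carbon is sp², every ring atom has a p orbital and both ions are fully conjugated.
Cation: 5 × 2 + 0 = 10 π electrons → 4(2)+2, aromatic.
Anion: 5 × 2 + 2 = 12 π electrons → 4(3), antiaromatic.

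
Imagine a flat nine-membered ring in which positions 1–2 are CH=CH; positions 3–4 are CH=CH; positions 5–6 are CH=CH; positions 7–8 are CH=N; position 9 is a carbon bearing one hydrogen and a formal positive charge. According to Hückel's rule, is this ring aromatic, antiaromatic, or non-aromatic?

Every ring atom contributes a p orbital perpendicular to the ring (each doubly-bonded ring atom is sp² with one p-orbital electron; the doubly-bonded nitrogens are pyridine-type — their lone pairs lie in the ring plane, leaving one electron in the p orbital; the carbocation has an empty p orbital), so the π system is cyclic and fully conjugated.
Tallying contributions gives 4 × 2 = 8 from the double-bond units + 0 from the CH(+) atom = 8.
8 is a 4n count (n = 2), so the planar conjugated ring is antiaromatic.

Antiaromatic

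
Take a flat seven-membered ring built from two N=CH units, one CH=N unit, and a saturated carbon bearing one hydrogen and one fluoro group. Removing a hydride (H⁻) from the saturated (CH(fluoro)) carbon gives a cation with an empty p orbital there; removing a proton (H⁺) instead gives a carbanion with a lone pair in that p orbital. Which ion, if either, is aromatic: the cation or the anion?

Once that carbon is sp², every ring atom has a p orbital and both ions are fully conjugated.
Cation: 3 × 2 + 0 = 6 π electrons → 4(1)+2, aromatic.
Anion: 3 × 2 + 2 = 8 π electrons → 4(2), antiaromatic.

The cation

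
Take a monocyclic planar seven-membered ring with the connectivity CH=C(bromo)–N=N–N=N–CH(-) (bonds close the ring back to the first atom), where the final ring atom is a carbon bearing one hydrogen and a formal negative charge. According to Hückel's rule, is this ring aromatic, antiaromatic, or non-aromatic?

All ring atoms are sp² and supply a p orbital to the ring (the double-bond atoms are sp², each contributing one p electron; the doubly-bonded nitrogens are pyridine-type — their lone pairs lie in the ring plane, leaving one electron in the p orbital; the carbanion's lone pair occupies the p orbital); the conjugation is uninterrupted.
π-electron count: 3 × 2 = 6 from the double-bond units + 2 from the CH(-) atom = 8.
8 = 4(2); a planar, fully conjugated 4n system is antiaromatic.

Antiaromatic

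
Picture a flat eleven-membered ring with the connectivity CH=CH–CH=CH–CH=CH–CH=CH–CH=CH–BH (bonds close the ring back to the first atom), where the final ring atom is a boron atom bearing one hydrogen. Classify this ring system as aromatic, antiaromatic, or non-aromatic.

Aromatic

All ring atoms are sp² and supply a p orbital to the ring (the double-bond atoms are sp², each contributing one p electron; the boron has an empty p orbital); the conjugation is uninterrupted.
Tallying contributions gives 5 × 2 = 10 from the double-bond units + 0 from the BH atom = 10.
With 10 π electrons (n = 2), the Hückel 4n+2 condition holds.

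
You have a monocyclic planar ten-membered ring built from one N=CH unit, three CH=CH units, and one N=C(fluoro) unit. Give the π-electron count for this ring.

10

Check conjugation: the double-bond atoms are sp², each contributing one p electron; the doubly-bonded nitrogens are pyridine-type — their lone pairs lie in the ring plane, leaving one electron in the p orbital — every position has a p orbital, so the cyclic π system is continuous.
Tallying contributions gives 5 × 2 = 10 from the 5 double-bond units.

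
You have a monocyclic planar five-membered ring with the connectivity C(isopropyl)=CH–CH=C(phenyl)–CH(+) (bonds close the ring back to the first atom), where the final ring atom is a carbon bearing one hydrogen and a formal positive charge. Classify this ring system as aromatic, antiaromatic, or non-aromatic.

The p orbitals form a continuous loop: each doubly-bonded ring atom is sp² with one p-orbital electron; the carbocation has an empty p orbital. The ring is fully conjugated.
Counting π electrons: 2 × 2 = 4 from the double-bond units + 0 from the CH(+) atom = 4.
4 = 4(1); a planar, fully conjugated 4n system is antiaromatic.

Antiaromatic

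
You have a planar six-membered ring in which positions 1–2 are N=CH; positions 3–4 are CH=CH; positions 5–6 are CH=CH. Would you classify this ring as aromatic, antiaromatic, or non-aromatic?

The p orbitals form a continuous loop: each doubly-bonded ring atom is sp² with one p-orbital electron; the doubly-bonded nitrogens are pyridine-type — their lone pairs lie in the ring plane, leaving one electron in the p orbital. The ring is fully conjugated.
Tallying contributions gives 3 × 2 = 6 from the 3 double-bond units.
That gives a 4n+2 count (6, n = 1).

Aromatic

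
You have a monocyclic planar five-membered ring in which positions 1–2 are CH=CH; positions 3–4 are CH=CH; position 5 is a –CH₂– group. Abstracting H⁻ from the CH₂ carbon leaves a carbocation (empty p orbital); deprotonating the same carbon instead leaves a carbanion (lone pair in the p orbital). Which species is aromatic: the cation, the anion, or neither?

Both ions have a continuous loop of p orbitals — each ring atom is sp².
Cation: 2 × 2 + 0 = 4 π electrons → 4(1), antiaromatic.
Anion: 2 × 2 + 2 = 6 π electrons → 4(1)+2, aromatic.

The anion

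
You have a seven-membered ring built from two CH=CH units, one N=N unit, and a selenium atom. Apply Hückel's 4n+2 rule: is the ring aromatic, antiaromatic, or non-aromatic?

Antiaromatic

The p orbitals form a continuous loop: each doubly-bonded ring atom is sp² with one p-orbital electron; each sp² =N– keeps its lone pair in-plane and puts one electron into the π system; the selenium donates one lone pair from its p orbital. The ring is fully conjugated.
Tallying contributions gives 3 × 2 = 6 from the double-bond units + 2 from the Se atom = 8.
With 8 = 4·2 π electrons, Hückel's rule classifies the planar ring as antiaromatic.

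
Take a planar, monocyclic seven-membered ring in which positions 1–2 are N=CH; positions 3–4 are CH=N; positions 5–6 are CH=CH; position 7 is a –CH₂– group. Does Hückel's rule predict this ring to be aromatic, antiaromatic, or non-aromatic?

Non-aromatic

At the CH2 position, the tetrahedral CH₂ carbon is sp³ and has no p orbital in the ring π system; the ring's p-orbital overlap is broken there.
Without a continuous loop of overlapping p orbitals the Hückel electron count never comes into play.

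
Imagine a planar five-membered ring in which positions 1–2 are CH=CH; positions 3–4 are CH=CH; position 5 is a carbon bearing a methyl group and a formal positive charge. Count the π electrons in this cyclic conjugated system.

4

Every ring atom contributes a p orbital perpendicular to the ring (every atom in a ring double bond is sp² and brings one electron to the p orbital; the carbocation has an empty p orbital), so the π system is cyclic and fully conjugated.
Adding the contributions, 2 × 2 = 4 from the double-bond units + 0 from the C(methyl)(+) atom = 4.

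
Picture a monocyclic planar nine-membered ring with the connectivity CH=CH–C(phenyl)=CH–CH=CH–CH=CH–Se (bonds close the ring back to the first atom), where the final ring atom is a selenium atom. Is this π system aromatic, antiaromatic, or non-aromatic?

Aromatic

The p orbitals form a continuous loop: every atom in a ring double bond is sp² and brings one electron to the p orbital; the selenium donates one lone pair from its p orbital. The ring is fully conjugated.
π-electron count: 4 × 2 = 8 from the double-bond units + 2 from the Se atom = 10.
That gives a 4n+2 count (10, n = 2).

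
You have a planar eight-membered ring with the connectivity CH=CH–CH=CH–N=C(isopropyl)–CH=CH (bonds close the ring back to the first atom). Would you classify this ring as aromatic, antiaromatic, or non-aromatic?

The p orbitals form a continuous loop: the double-bond atoms are sp², each contributing one p electron; each =N– nitrogen is pyridine-type (lone pair in the sp² plane, one electron in the p orbital). The ring is fully conjugated.
π-electron count: 4 × 2 = 8 from the 4 double-bond units.
8 = 4(2); a planar, fully conjugated 4n system is antiaromatic.

Antiaromatic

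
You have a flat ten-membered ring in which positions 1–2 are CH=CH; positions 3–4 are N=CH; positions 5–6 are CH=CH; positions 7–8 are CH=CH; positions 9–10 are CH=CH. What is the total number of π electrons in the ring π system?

Check conjugation: the double-bond atoms are sp², each contributing one p electron; each =N– nitrogen is pyridine-type (lone pair in the sp² plane, one electron in the p orbital) — every position has a p orbital, so the cyclic π system is continuous.
Counting π electrons: 5 × 2 = 10 from the 5 double-bond units.

10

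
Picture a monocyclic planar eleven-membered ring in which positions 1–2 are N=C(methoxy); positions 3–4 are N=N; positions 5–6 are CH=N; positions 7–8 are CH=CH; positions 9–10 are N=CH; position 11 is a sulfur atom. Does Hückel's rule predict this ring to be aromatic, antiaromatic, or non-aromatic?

All ring atoms are sp² and supply a p orbital to the ring (every atom in a ring double bond is sp² and brings one electron to the p orbital; each =N– nitrogen is pyridine-type (lone pair in the sp² plane, one electron in the p orbital); the sulfur donates one lone pair from its p orbital); the conjugation is uninterrupted.
Tallying contributions gives 5 × 2 = 10 from the double-bond units + 2 from the S atom = 12.
12 is a 4n count (n = 3), so the planar conjugated ring is antiaromatic.

Antiaromatic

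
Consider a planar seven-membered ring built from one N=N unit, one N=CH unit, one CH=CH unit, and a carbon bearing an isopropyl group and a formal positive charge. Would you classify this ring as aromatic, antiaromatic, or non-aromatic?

Every ring atom contributes a p orbital perpendicular to the ring (every atom in a ring double bond is sp² and brings one electron to the p orbital; each sp² =N– keeps its lone pair in-plane and puts one electron into the π system; the carbocation has an empty p orbital), so the π system is cyclic and fully conjugated.
π-electron count: 3 × 2 = 6 from the double-bond units + 0 from the C(isopropyl)(+) atom = 6.
Since 6 = 4·1 + 2, the ring meets the 4n+2 criterion.

Aromatic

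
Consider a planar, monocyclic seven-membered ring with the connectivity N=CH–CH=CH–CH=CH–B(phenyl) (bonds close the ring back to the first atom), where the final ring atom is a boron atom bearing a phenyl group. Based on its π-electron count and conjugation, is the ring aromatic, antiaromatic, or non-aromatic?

Aromatic

Every ring atom contributes a p orbital perpendicular to the ring (the double-bond atoms are sp², each contributing one p electron; each sp² =N– keeps its lone pair in-plane and puts one electron into the π system; the boron has an empty p orbital), so the π system is cyclic and fully conjugated.
Tallying contributions gives 3 × 2 = 6 from the double-bond units + 0 from the B(phenyl) atom = 6.
Since 6 = 4·1 + 2, the ring meets the 4n+2 criterion.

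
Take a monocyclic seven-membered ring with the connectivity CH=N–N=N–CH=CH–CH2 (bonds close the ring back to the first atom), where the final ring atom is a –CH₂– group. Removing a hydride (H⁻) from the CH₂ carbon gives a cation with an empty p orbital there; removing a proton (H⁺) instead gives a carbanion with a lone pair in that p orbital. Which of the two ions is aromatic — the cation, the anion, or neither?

Once that carbon is sp², every ring atom has a p orbital and both ions are fully conjugated.
Cation: 3 × 2 + 0 = 6 π electrons → 4(1)+2, aromatic.
Anion: 3 × 2 + 2 = 8 π electrons → 4(2), antiaromatic.

The cation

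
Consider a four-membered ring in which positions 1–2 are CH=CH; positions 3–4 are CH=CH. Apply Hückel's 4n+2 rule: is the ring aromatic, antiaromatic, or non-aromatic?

Antiaromatic

The p orbitals form a continuous loop: every atom in a ring double bond is sp² and brings one electron to the p orbital. The ring is fully conjugated.
Counting π electrons: 2 × 2 = 4 from the 2 double-bond units.
With 4 = 4·1 π electrons, Hückel's rule classifies the planar ring as antiaromatic.
This is cyclobutadiene.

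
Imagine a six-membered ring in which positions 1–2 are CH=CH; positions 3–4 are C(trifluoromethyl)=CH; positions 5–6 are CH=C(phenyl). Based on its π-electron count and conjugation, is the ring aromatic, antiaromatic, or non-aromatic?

Aromatic

Check conjugation: every atom in a ring double bond is sp² and brings one electron to the p orbital — every position has a p orbital, so the cyclic π system is continuous.
Adding the contributions, 3 × 2 = 6 from the 3 double-bond units.
That gives a 4n+2 count (6, n = 1).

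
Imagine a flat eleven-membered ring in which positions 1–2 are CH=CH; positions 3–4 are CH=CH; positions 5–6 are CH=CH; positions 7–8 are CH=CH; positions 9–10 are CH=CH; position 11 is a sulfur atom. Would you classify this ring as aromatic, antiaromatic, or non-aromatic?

Antiaromatic

Every ring atom contributes a p orbital perpendicular to the ring (the double-bond atoms are sp², each contributing one p electron; the sulfur donates one lone pair from its p orbital), so the π system is cyclic and fully conjugated.
Adding the contributions, 5 × 2 = 10 from the double-bond units + 2 from the S atom = 12.
With 12 = 4·3 π electrons, Hückel's rule classifies the planar ring as antiaromatic.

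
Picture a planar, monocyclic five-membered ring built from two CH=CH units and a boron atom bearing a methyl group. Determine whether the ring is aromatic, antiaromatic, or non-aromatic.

The p orbitals form a continuous loop: every atom in a ring double bond is sp² and brings one electron to the p orbital; the boron has an empty p orbital. The ring is fully conjugated.
π-electron count: 2 × 2 = 4 from the double-bond units + 0 from the B(methyl) atom = 4.
A 4n π count (4, n = 1) in a planar conjugated ring means antiaromatic.

Antiaromatic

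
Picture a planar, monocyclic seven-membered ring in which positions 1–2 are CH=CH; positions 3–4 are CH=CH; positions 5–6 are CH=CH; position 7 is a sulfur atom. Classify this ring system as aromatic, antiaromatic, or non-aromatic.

The p orbitals form a continuous loop: the double-bond atoms are sp², each contributing one p electron; the sulfur donates one lone pair from its p orbital. The ring is fully conjugated.
Tallying contributions gives 3 × 2 = 6 from the double-bond units + 2 from the S atom = 8.
With 8 = 4·2 π electrons, Hückel's rule classifies the planar ring as antiaromatic.

Antiaromatic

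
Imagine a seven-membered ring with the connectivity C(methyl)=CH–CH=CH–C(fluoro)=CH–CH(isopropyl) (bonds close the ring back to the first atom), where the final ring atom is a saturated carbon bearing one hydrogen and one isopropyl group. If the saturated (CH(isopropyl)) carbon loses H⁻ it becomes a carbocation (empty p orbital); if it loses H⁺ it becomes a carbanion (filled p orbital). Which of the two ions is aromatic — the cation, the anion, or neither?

Both ions have a continuous loop of p orbitals — each ring atom is sp².
Cation: 3 × 2 + 0 = 6 π electrons → 4(1)+2, aromatic.
Anion: 3 × 2 + 2 = 8 π electrons → 4(2), antiaromatic.

The cation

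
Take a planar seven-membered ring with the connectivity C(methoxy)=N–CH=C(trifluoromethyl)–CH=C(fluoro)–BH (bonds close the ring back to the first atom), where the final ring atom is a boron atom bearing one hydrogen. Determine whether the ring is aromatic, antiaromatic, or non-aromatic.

Aromatic

All ring atoms are sp² and supply a p orbital to the ring (each doubly-bonded ring atom is sp² with one p-orbital electron; each sp² =N– keeps its lone pair in-plane and puts one electron into the π system; the boron has an empty p orbital); the conjugation is uninterrupted.
Counting π electrons: 3 × 2 = 6 from the double-bond units + 0 from the BH atom = 6.
With 6 π electrons (n = 1), the Hückel 4n+2 condition holds.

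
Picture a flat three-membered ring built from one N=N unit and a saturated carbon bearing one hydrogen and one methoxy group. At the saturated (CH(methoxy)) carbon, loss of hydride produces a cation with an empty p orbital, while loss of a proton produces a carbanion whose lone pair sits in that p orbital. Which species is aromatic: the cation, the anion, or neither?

The cation

In both ions every ring atom is sp² and contributes a p orbital, so both rings are fully conjugated.
Cation: 1 × 2 + 0 = 2 π electrons → 4(0)+2, aromatic.
Anion: 1 × 2 + 2 = 4 π electrons → 4(1), antiaromatic.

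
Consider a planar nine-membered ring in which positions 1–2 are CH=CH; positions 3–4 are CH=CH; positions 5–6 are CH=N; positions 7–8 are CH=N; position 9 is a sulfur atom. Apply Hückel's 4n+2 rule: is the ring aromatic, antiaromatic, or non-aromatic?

Check conjugation: each doubly-bonded ring atom is sp² with one p-orbital electron; the doubly-bonded nitrogens are pyridine-type — their lone pairs lie in the ring plane, leaving one electron in the p orbital; the sulfur donates one lone pair from its p orbital — every position has a p orbital, so the cyclic π system is continuous.
Adding the contributions, 4 × 2 = 8 from the double-bond units + 2 from the S atom = 10.
With 10 π electrons (n = 2), the Hückel 4n+2 condition holds.

Aromatic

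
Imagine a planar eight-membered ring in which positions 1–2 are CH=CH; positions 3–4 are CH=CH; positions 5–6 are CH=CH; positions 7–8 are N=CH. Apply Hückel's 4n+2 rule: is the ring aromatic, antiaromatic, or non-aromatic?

Antiaromatic

Every ring atom contributes a p orbital perpendicular to the ring (every atom in a ring double bond is sp² and brings one electron to the p orbital; each sp² =N– keeps its lone pair in-plane and puts one electron into the π system), so the π system is cyclic and fully conjugated.
Adding the contributions, 4 × 2 = 8 from the 4 double-bond units.
With 8 = 4·2 π electrons, Hückel's rule classifies the planar ring as antiaromatic.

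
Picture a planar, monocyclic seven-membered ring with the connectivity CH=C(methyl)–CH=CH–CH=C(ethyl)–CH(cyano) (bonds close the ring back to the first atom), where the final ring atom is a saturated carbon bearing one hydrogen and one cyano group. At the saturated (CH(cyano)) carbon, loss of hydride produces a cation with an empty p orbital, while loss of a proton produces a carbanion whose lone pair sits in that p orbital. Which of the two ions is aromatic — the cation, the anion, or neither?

The cation

Both ions have a continuous loop of p orbitals — each ring atom is sp².
Cation: 3 × 2 + 0 = 6 π electrons → 4(1)+2, aromatic.
Anion: 3 × 2 + 2 = 8 π electrons → 4(2), antiaromatic.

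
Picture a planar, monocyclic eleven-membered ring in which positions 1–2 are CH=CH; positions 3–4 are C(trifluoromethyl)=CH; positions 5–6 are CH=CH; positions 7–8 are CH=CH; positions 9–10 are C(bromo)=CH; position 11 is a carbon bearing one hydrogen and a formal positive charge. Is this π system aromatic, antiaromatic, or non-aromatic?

Aromatic

Check conjugation: each doubly-bonded ring atom is sp² with one p-orbital electron; the carbocation has an empty p orbital — every position has a p orbital, so the cyclic π system is continuous.
Adding the contributions, 5 × 2 = 10 from the double-bond units + 0 from the CH(+) atom = 10.
That gives a 4n+2 count (10, n = 2).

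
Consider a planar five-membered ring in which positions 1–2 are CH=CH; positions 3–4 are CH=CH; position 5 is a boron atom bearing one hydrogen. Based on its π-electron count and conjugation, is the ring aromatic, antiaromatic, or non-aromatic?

Check conjugation: every atom in a ring double bond is sp² and brings one electron to the p orbital; the boron has an empty p orbital — every position has a p orbital, so the cyclic π system is continuous.
Tallying contributions gives 2 × 2 = 4 from the double-bond units + 0 from the BH atom = 4.
4 is a 4n count (n = 1), so the planar conjugated ring is antiaromatic.

Antiaromatic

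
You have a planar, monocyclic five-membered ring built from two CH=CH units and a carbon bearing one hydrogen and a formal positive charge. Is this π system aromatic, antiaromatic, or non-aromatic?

The p orbitals form a continuous loop: the double-bond atoms are sp², each contributing one p electron; the carbocation has an empty p orbital. The ring is fully conjugated.
Counting π electrons: 2 × 2 = 4 from the double-bond units + 0 from the CH(+) atom = 4.
4 = 4(1); a planar, fully conjugated 4n system is antiaromatic.
This is the cyclopentadienyl cation.

Antiaromatic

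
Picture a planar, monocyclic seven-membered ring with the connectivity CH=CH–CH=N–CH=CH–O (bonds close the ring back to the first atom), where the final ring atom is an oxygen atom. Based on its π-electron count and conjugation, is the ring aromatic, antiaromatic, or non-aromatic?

Every ring atom contributes a p orbital perpendicular to the ring (the double-bond atoms are sp², each contributing one p electron; each sp² =N– keeps its lone pair in-plane and puts one electron into the π system; the oxygen donates one lone pair from its p orbital), so the π system is cyclic and fully conjugated.
Adding the contributions, 3 × 2 = 6 from the double-bond units + 2 from the O atom = 8.
8 is a 4n count (n = 2), so the planar conjugated ring is antiaromatic.

Antiaromatic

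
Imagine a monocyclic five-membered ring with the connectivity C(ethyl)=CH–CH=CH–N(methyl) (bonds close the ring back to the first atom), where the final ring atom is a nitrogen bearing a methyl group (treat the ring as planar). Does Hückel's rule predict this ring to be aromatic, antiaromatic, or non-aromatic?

The p orbitals form a continuous loop: each doubly-bonded ring atom is sp² with one p-orbital electron; the pyrrole-type nitrogen donates its lone pair from the p orbital. The ring is fully conjugated.
Adding the contributions, 2 × 2 = 4 from the double-bond units + 2 from the N(methyl) atom = 6.
Since 6 = 4·1 + 2, the ring meets the 4n+2 criterion.

Aromatic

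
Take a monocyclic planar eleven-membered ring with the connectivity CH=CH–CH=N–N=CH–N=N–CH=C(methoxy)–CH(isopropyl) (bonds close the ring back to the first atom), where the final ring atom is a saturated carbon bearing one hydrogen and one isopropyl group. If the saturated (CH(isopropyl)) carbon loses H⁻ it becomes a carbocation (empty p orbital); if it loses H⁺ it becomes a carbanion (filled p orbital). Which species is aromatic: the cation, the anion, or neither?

The cation

Once that carbon is sp², every ring atom has a p orbital and both ions are fully conjugated.
Cation: 5 × 2 + 0 = 10 π electrons → 4(2)+2, aromatic.
Anion: 5 × 2 + 2 = 12 π electrons → 4(3), antiaromatic.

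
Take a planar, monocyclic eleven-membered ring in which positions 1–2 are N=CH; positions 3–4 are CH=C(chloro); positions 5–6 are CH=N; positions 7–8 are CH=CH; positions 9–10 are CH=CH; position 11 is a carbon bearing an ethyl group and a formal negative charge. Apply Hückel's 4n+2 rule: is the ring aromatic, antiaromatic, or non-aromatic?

Antiaromatic

The p orbitals form a continuous loop: the double-bond atoms are sp², each contributing one p electron; the doubly-bonded nitrogens are pyridine-type — their lone pairs lie in the ring plane, leaving one electron in the p orbital; the carbanion's lone pair occupies the p orbital. The ring is fully conjugated.
Adding the contributions, 5 × 2 = 10 from the double-bond units + 2 from the C(ethyl)(-) atom = 12.
With 12 = 4·3 π electrons, Hückel's rule classifies the planar ring as antiaromatic.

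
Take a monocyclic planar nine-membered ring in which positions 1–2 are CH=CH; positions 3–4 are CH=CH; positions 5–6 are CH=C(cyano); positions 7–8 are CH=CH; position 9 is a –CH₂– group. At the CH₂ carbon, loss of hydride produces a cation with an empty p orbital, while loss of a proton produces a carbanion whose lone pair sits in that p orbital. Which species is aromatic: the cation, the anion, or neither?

In both ions every ring atom is sp² and contributes a p orbital, so both rings are fully conjugated.
Cation: 4 × 2 + 0 = 8 π electrons → 4(2), antiaromatic.
Anion: 4 × 2 + 2 = 10 π electrons → 4(2)+2, aromatic.

The anion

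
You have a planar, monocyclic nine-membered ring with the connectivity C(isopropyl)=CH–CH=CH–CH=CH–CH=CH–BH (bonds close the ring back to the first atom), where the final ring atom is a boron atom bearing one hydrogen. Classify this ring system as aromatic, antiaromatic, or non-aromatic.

The p orbitals form a continuous loop: the double-bond atoms are sp², each contributing one p electron; the boron has an empty p orbital. The ring is fully conjugated.
π-electron count: 4 × 2 = 8 from the double-bond units + 0 from the BH atom = 8.
8 is a 4n count (n = 2), so the planar conjugated ring is antiaromatic.

Antiaromatic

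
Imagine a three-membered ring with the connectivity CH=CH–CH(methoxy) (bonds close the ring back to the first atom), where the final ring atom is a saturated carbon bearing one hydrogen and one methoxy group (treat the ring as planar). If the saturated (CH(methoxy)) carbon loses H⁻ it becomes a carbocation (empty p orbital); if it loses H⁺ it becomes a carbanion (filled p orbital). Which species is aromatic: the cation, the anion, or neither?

The cation

Both ions have a continuous loop of p orbitals — each ring atom is sp².
Cation: 1 × 2 + 0 = 2 π electrons → 4(0)+2, aromatic.
Anion: 1 × 2 + 2 = 4 π electrons → 4(1), antiaromatic.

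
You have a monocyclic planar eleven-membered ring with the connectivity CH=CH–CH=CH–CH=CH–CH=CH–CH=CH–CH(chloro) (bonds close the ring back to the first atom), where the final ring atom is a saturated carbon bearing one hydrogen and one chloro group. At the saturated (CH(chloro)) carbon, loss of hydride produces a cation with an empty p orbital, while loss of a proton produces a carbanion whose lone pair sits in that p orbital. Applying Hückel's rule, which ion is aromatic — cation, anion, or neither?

In both ions every ring atom is sp² and contributes a p orbital, so both rings are fully conjugated.
Cation: 5 × 2 + 0 = 10 π electrons → 4(2)+2, aromatic.
Anion: 5 × 2 + 2 = 12 π electrons → 4(3), antiaromatic.

The cation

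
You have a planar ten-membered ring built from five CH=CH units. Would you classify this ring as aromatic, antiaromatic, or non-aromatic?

The p orbitals form a continuous loop: each doubly-bonded ring atom is sp² with one p-orbital electron. The ring is fully conjugated.
π-electron count: 5 × 2 = 10 from the 5 double-bond units.
With 10 π electrons (n = 2), the Hückel 4n+2 condition holds.

Aromatic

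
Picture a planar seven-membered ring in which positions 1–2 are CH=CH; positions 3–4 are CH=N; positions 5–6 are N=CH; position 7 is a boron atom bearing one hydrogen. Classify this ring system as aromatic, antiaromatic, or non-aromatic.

Check conjugation: each doubly-bonded ring atom is sp² with one p-orbital electron; each sp² =N– keeps its lone pair in-plane and puts one electron into the π system; the boron has an empty p orbital — every position has a p orbital, so the cyclic π system is continuous.
Tallying contributions gives 3 × 2 = 6 from the double-bond units + 0 from the BH atom = 6.
Since 6 = 4·1 + 2, the ring meets the 4n+2 criterion.

Aromatic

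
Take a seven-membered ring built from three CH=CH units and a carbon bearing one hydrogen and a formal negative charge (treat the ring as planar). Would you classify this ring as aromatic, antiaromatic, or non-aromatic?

Check conjugation: every atom in a ring double bond is sp² and brings one electron to the p orbital; the carbanion's lone pair occupies the p orbital — every position has a p orbital, so the cyclic π system is continuous.
Adding the contributions, 3 × 2 = 6 from the double-bond units + 2 from the CH(-) atom = 8.
8 is a 4n count (n = 2), so the planar conjugated ring is antiaromatic.
(This ring is the cycloheptatrienyl anion.)

Antiaromatic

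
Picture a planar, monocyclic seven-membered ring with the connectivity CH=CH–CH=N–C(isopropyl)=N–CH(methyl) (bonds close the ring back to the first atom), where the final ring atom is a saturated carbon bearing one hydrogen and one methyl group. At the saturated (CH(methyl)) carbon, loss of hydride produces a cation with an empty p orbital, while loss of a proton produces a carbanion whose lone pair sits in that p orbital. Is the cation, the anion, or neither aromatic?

The cation

In either ion the ring is fully conjugated: every atom, including the new sp² carbon, supplies a p orbital.
Cation: 3 × 2 + 0 = 6 π electrons → 4(1)+2, aromatic.
Anion: 3 × 2 + 2 = 8 π electrons → 4(2), antiaromatic.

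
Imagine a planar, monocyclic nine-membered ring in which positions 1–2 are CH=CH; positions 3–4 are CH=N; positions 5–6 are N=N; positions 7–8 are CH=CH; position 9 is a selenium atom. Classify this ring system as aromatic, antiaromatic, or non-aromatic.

All ring atoms are sp² and supply a p orbital to the ring (the double-bond atoms are sp², each contributing one p electron; the doubly-bonded nitrogens are pyridine-type — their lone pairs lie in the ring plane, leaving one electron in the p orbital; the selenium donates one lone pair from its p orbital); the conjugation is uninterrupted.
π-electron count: 4 × 2 = 8 from the double-bond units + 2 from the Se atom = 10.
That gives a 4n+2 count (10, n = 2).

Aromatic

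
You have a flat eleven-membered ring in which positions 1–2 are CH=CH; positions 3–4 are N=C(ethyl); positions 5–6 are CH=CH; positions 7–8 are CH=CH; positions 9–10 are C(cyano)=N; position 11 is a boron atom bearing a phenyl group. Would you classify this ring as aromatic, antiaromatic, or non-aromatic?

Every ring atom contributes a p orbital perpendicular to the ring (each doubly-bonded ring atom is sp² with one p-orbital electron; the doubly-bonded nitrogens are pyridine-type — their lone pairs lie in the ring plane, leaving one electron in the p orbital; the boron has an empty p orbital), so the π system is cyclic and fully conjugated.
π-electron count: 5 × 2 = 10 from the double-bond units + 0 from the B(phenyl) atom = 10.
With 10 π electrons (n = 2), the Hückel 4n+2 condition holds.

Aromatic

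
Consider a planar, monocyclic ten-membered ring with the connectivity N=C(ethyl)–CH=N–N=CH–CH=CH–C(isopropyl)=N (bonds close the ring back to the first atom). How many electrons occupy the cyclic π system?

10

Every ring atom contributes a p orbital perpendicular to the ring (each doubly-bonded ring atom is sp² with one p-orbital electron; each sp² =N– keeps its lone pair in-plane and puts one electron into the π system), so the π system is cyclic and fully conjugated.
π-electron count: 5 × 2 = 10 from the 5 double-bond units.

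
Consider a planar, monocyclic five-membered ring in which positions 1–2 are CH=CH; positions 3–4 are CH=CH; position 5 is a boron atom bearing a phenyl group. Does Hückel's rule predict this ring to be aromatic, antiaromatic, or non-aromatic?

Antiaromatic

The p orbitals form a continuous loop: each doubly-bonded ring atom is sp² with one p-orbital electron; the boron has an empty p orbital. The ring is fully conjugated.
π-electron count: 2 × 2 = 4 from the double-bond units + 0 from the B(phenyl) atom = 4.
With 4 = 4·1 π electrons, Hückel's rule classifies the planar ring as antiaromatic.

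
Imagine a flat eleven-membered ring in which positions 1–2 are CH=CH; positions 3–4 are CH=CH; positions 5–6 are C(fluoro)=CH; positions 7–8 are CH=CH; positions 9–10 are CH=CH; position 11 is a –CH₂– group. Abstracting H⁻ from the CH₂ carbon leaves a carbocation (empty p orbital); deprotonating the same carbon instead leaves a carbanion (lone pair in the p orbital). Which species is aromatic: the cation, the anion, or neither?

Both ions have a continuous loop of p orbitals — each ring atom is sp².
Cation: 5 × 2 + 0 = 10 π electrons → 4(2)+2, aromatic.
Anion: 5 × 2 + 2 = 12 π electrons → 4(3), antiaromatic.

The cation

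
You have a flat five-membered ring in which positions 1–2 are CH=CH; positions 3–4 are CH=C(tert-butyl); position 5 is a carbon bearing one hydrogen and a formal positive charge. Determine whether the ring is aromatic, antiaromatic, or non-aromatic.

Antiaromatic

Check conjugation: each doubly-bonded ring atom is sp² with one p-orbital electron; the carbocation has an empty p orbital — every position has a p orbital, so the cyclic π system is continuous.
π-electron count: 2 × 2 = 4 from the double-bond units + 0 from the CH(+) atom = 4.
4 is a 4n count (n = 1), so the planar conjugated ring is antiaromatic.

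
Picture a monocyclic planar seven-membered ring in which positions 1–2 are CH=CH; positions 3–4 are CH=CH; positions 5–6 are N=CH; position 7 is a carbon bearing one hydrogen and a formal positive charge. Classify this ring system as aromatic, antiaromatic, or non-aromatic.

Check conjugation: every atom in a ring double bond is sp² and brings one electron to the p orbital; each =N– nitrogen is pyridine-type (lone pair in the sp² plane, one electron in the p orbital); the carbocation has an empty p orbital — every position has a p orbital, so the cyclic π system is continuous.
Adding the contributions, 3 × 2 = 6 from the double-bond units + 0 from the CH(+) atom = 6.
That gives a 4n+2 count (6, n = 1).

Aromatic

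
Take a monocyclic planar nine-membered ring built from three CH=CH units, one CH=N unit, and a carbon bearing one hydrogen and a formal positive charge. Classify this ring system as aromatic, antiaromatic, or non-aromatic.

Antiaromatic

The p orbitals form a continuous loop: each doubly-bonded ring atom is sp² with one p-orbital electron; the doubly-bonded nitrogens are pyridine-type — their lone pairs lie in the ring plane, leaving one electron in the p orbital; the carbocation has an empty p orbital. The ring is fully conjugated.
Counting π electrons: 4 × 2 = 8 from the double-bond units + 0 from the CH(+) atom = 8.
8 = 4(2); a planar, fully conjugated 4n system is antiaromatic.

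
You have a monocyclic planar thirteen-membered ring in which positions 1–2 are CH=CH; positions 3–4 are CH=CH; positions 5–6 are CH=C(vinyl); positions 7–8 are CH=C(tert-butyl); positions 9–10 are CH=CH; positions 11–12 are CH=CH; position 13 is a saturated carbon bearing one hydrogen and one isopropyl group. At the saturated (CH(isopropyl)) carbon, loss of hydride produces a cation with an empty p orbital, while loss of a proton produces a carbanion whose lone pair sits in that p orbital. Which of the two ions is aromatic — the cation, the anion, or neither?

The anion

In either ion the ring is fully conjugated: every atom, including the new sp² carbon, supplies a p orbital.
Cation: 6 × 2 + 0 = 12 π electrons → 4(3), antiaromatic.
Anion: 6 × 2 + 2 = 14 π electrons → 4(3)+2, aromatic.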